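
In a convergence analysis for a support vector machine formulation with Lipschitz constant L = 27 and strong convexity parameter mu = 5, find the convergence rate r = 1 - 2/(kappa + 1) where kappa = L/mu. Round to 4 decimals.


Step 1: Compute the condition number.
kappa = L/mu = 27/5 = 5.4
Step 2: Compute the convergence rate.
r = 1 - 2/(kappa + 1) = 1 - 2*mu/(L + mu) = (L - mu)/(L + mu) = 22/32 = 0.6875


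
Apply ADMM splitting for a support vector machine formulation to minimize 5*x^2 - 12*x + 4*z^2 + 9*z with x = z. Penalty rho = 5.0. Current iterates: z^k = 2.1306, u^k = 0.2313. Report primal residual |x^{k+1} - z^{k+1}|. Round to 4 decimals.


ADMM iteration with rho = 5.0, z^k = 2.1306, u^k = 0.2313
Step 1: x-update.
Minimize 5*x^2 - 12*x + (5.0/2)*(x - 2.1306 + 0.2313)^2
FOC: (2*5 + 5.0)*x = 12 + 5.0*(2.1306 - 0.2313)
x^{k+1} = 1.4331
Step 2: z-update.
Minimize 4*z^2 + 9*z + (5.0/2)*(1.4331 - z + 0.2313)^2
FOC: (2*4 + 5.0)*z = -9 + 5.0*(1.4331 + 0.2313)
z^{k+1} = -0.0522
Step 3: u-update.
u^{k+1} = 0.2313 + 1.4331 + 0.0522 = 1.7166
Step 4: Primal residual = |1.4331 + 0.0522| = 1.4853


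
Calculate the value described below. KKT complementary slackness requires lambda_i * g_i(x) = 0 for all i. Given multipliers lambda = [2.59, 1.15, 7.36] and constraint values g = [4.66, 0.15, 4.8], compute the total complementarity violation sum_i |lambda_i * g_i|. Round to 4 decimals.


KKT complementary slackness check:
lambda_1 * g_1 = 2.59 * 4.66 = 12.0694
lambda_2 * g_2 = 1.15 * 0.15 = 0.1725
lambda_3 * g_3 = 7.36 * 4.8 = 35.328
Total violation = 12.0694 + 0.1725 + 35.328 = 47.5699


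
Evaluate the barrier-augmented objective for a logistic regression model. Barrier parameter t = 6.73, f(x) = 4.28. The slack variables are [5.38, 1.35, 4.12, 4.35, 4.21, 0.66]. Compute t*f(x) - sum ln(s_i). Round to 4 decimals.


Step 1: Compute log-barrier.
ln values: [1.6827, 0.3001, 1.4159, 1.4702, 1.4375, -0.4155]
phi = -(1.6827 + 0.3001 + 1.4159 + 1.4702 + 1.4375 - 0.4155) = -5.8908
Step 2: Compute augmented objective.
t*f(x) = 6.73*4.28 = 28.8044
Total = 28.8044 - 5.8908 = 22.9136


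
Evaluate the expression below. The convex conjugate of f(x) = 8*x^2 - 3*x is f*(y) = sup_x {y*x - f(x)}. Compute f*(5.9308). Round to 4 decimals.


f*(y) = sup_x {y*x - a*x^2 - b*x} = sup_x {(y-b)*x - a*x^2}
FOC: (y - b) - 2a*x = 0 => x* = (y - b)/(2a)
x* = (5.9308 + 3)/(2*8) = 0.5582
f*(5.9308) = (y-b)^2/(4a) = (5.9308 + 3)^2/(4*8)
= 79.7592/32 = 2.4925


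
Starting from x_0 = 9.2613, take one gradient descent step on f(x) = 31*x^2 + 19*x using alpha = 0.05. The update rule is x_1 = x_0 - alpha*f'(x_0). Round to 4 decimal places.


We compute the gradient at x_0 and apply the update.
f'(x) = 62*x + 19
f'(9.2613) = 62*9.2613 + 19 = 593.2006
x_1 = 9.2613 - 0.05*593.2006 = -20.3987


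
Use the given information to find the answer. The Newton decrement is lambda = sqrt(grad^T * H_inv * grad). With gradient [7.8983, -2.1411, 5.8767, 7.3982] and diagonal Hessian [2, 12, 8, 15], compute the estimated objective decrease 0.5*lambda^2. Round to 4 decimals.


Step 1: H is diagonal, so H^(-1) * g = [3.9492, -0.1784, 0.7346, 0.4932].
Step 2: g^T H^(-1) g = sum_i g_i^2 / H_ii
  = (7.8983)^2/2 + (-2.1411)^2/12 + (5.8767)^2/8 + (7.3982)^2/15
  = 31.1916 + 0.382 + 4.317 + 3.6489 = 39.5394
Step 3: Objective decrease = 0.5 * g^T H^(-1) g = 19.7697


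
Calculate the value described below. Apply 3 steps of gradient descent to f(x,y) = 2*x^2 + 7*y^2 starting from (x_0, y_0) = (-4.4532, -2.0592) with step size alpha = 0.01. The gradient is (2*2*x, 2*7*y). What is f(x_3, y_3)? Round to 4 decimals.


Gradient descent on f(x,y) = 2*x^2 + 7*y^2.
Starting point: (-4.4532, -2.0592), alpha = 0.01
Step 1: grad_x = 2*2*-4.4532 = -17.8128, grad_y = 2*7*-2.0592 = -28.8288
  x_1 = -4.4532 - 0.01*-17.8128 = -4.2751
  y_1 = -2.0592 - 0.01*-28.8288 = -1.7709
Step 2: grad_x = 2*2*-4.2751 = -17.1003, grad_y = 2*7*-1.7709 = -24.7928
  x_2 = -4.2751 - 0.01*-17.1003 = -4.1041
  y_2 = -1.7709 - 0.01*-24.7928 = -1.523
Step 3: grad_x = 2*2*-4.1041 = -16.4163, grad_y = 2*7*-1.523 = -21.3218
  x_3 = -4.1041 - 0.01*-16.4163 = -3.9399
  y_3 = -1.523 - 0.01*-21.3218 = -1.3098
f(-3.9399, -1.3098) = 2*(-3.9399)^2 + 7*(-1.3098)^2 = 43.0541


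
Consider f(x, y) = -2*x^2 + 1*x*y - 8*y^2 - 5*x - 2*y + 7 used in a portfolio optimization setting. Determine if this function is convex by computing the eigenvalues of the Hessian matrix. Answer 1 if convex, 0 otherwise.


The Hessian of f(x,y) = -2*x^2 + 1*x*y - 8*y^2 - 5*x - 2*y + 7 is:
H = [[-4, 1], [1, -16]]
Trace = -4 - 16 = -20
Determinant = -4*-16 - (1)^2 = 63
Discriminant = (-20)^2 - 4*63 = 148.0
Eigenvalues: lambda_1 = -16.0828, lambda_2 = -3.9172
The function is not convex.

0


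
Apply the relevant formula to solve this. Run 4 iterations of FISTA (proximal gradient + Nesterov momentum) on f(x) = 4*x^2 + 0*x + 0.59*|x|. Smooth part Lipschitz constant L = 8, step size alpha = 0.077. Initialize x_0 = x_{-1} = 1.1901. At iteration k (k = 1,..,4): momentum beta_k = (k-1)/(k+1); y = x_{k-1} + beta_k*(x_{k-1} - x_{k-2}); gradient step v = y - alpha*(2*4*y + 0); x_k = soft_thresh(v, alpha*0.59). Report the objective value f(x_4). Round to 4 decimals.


FISTA on f(x) = 4*x^2 + 0*x + 0.59*|x|
L = 8, alpha = 0.077
Iteration 1: beta = 0.0, y = 1.1901 + 0.0*(1.1901 - 1.1901) = 1.1901
  grad(y) = 9.5208, v = y - alpha*grad = 0.457
  prox(v) = soft_thresh(0.457, 0.0454) = 0.4116
Iteration 2: beta = 0.3333, y = 0.4116 + 0.3333*(0.4116 - 1.1901) = 0.1521
  grad(y) = 1.2165, v = y - alpha*grad = 0.0584
  prox(v) = soft_thresh(0.0584, 0.0454) = 0.013
Iteration 3: beta = 0.5, y = 0.013 + 0.5*(0.013 - 0.4116) = -0.1863
  grad(y) = -1.4908, v = y - alpha*grad = -0.0716
  prox(v) = soft_thresh(-0.0716, 0.0454) = -0.0261
Iteration 4: beta = 0.6, y = -0.0261 + 0.6*(-0.0261 - 0.013) = -0.0496
  grad(y) = -0.3966, v = y - alpha*grad = -0.019
  prox(v) = soft_thresh(-0.019, 0.0454) = 0.0
f(x_4) = 4*0.0^2 + 0*0.0 + 0.59*|0.0| = 0.0


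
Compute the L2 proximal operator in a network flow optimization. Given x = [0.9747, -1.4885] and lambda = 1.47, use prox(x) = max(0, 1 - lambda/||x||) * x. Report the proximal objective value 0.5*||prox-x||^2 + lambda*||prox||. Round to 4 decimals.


Step 1: Compute ||x||.
||x|| = 1.7792
Step 2: Compute scaling factor.
scale = max(0, 1 - 1.47/1.7792) = 0.1738
Step 3: prox(x) = [0.1694, -0.2587]
||prox(x)|| = 0.3092
Step 4: Proximal objective.
0.5*||prox-x||^2 = 1.0805
lambda*||prox|| = 0.4545
Total = 1.535


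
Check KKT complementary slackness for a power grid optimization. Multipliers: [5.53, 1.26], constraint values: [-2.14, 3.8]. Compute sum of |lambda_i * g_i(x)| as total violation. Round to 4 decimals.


KKT complementary slackness check:
lambda_1 * g_1 = 5.53 * -2.14 = -11.8342
lambda_2 * g_2 = 1.26 * 3.8 = 4.788
Total violation = 11.8342 + 4.788 = 16.6222


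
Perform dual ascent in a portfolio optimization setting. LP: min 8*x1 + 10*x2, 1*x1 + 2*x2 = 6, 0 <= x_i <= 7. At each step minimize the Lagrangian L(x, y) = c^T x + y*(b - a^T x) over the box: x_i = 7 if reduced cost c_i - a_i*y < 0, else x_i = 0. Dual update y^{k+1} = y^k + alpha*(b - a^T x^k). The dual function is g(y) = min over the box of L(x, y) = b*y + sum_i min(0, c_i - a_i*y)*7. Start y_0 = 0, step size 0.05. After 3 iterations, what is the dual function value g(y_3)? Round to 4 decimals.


Dual ascent for LP: min 8*x1 + 10*x2, 1*x1 + 2*x2 = 6, 0 <= x_i <= 7
Step 1: y^k = 0.0, reduced costs: (8.0, 10.0)
  x^k = (0.0, 0.0), subgradient = b - a^T x = 6.0
  y^{k+1} = 0.0 + 0.05*6.0 = 0.3
Step 2: y^k = 0.3, reduced costs: (7.7, 9.4)
  x^k = (0.0, 0.0), subgradient = b - a^T x = 6.0
  y^{k+1} = 0.3 + 0.05*6.0 = 0.6
Step 3: y^k = 0.6, reduced costs: (7.4, 8.8)
  x^k = (0.0, 0.0), subgradient = b - a^T x = 6.0
  y^{k+1} = 0.6 + 0.05*6.0 = 0.9
Dual objective at y_3 = 0.9: reduced costs (7.1, 8.2), box minimizer x = (0.0, 0.0)
g(y_3) = b*y + (c1 - a1*y)*x1 + (c2 - a2*y)*x2 = 6*0.9 + 7.1*0.0 + 8.2*0.0 = 5.4 + 0.0 + 0.0 = 5.4


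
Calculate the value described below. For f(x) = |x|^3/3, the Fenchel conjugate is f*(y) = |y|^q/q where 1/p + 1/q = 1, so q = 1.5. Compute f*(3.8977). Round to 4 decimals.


The conjugate exponent q satisfies 1/p + 1/q = 1.
p = 3, so q = 3/(3 - 1) = 1.5
|y|^q = 3.8977^1.5 = 7.6951
f*(3.8977) = 7.6951 / 1.5 = 5.13


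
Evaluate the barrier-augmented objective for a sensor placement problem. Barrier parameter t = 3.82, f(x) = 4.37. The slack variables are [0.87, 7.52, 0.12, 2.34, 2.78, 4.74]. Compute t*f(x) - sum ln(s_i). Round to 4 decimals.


Step 1: Compute log-barrier.
ln values: [-0.1393, 2.0176, -2.1203, 0.8502, 1.0225, 1.556]
phi = -(-0.1393 + 2.0176 - 2.1203 + 0.8502 + 1.0225 + 1.556) = -3.1867
Step 2: Compute augmented objective.
t*f(x) = 3.82*4.37 = 16.6934
Total = 16.6934 - 3.1867 = 13.5067


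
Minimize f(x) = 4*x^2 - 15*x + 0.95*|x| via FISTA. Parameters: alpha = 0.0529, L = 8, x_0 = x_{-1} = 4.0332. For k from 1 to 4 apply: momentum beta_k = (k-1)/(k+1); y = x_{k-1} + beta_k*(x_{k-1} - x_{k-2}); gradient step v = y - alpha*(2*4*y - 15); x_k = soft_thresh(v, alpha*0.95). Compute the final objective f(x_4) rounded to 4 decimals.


FISTA on f(x) = 4*x^2 - 15*x + 0.95*|x|
L = 8, alpha = 0.0529
Iteration 1: beta = 0.0, y = 4.0332 + 0.0*(4.0332 - 4.0332) = 4.0332
  grad(y) = 17.2656, v = y - alpha*grad = 3.1198
  prox(v) = soft_thresh(3.1198, 0.0503) = 3.0696
Iteration 2: beta = 0.3333, y = 3.0696 + 0.3333*(3.0696 - 4.0332) = 2.7484
  grad(y) = 6.9871, v = y - alpha*grad = 2.3788
  prox(v) = soft_thresh(2.3788, 0.0503) = 2.3285
Iteration 3: beta = 0.5, y = 2.3285 + 0.5*(2.3285 - 3.0696) = 1.958
  grad(y) = 0.6638, v = y - alpha*grad = 1.9229
  prox(v) = soft_thresh(1.9229, 0.0503) = 1.8726
Iteration 4: beta = 0.6, y = 1.8726 + 0.6*(1.8726 - 2.3285) = 1.5991
  grad(y) = -2.2075, v = y - alpha*grad = 1.7158
  prox(v) = soft_thresh(1.7158, 0.0503) = 1.6656
f(x_4) = 4*1.6656^2 - 15*1.6656 + 0.95*|1.6656| = -12.3048


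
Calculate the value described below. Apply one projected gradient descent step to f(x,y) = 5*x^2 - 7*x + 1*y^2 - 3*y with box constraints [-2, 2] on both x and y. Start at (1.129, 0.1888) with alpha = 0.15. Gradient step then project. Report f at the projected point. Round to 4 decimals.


Step 1: Compute gradient at (1.129, 0.1888).
grad_x = 2*5*1.129 - 7 = 4.29
grad_y = 2*1*0.1888 - 3 = -2.6224
Step 2: Gradient step.
x_raw = 1.129 - 0.15*4.29 = 0.4855
y_raw = 0.1888 - 0.15*-2.6224 = 0.5822
Step 3: Project onto [-2, 2].
x_proj = clip(0.4855) = 0.4855
y_proj = clip(0.5822) = 0.5822
Step 4: Evaluate f.
f(0.4855, 0.5822) = -3.6275


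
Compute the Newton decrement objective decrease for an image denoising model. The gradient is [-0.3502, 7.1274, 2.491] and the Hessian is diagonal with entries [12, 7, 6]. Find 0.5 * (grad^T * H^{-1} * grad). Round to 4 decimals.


Step 1: H is diagonal, so H^(-1) * g = [-0.0292, 1.0182, 0.4152].
Step 2: g^T H^(-1) g = sum_i g_i^2 / H_ii
  = (-0.3502)^2/12 + (7.1274)^2/7 + (2.491)^2/6
  = 0.0102 + 7.2571 + 1.0342 = 8.3015
Step 3: Objective decrease = 0.5 * g^T H^(-1) g = 4.1508


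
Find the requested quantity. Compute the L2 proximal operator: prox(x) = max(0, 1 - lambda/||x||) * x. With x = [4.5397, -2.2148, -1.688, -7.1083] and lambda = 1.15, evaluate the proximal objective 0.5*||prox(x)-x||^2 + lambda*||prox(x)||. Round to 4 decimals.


Step 1: Compute ||x||.
||x|| = 8.8821
Step 2: Compute scaling factor.
scale = max(0, 1 - 1.15/8.8821) = 0.8705
Step 3: prox(x) = [3.9519, -1.928, -1.4694, -6.188]
||prox(x)|| = 7.7321
Step 4: Proximal objective.
0.5*||prox-x||^2 = 0.6613
lambda*||prox|| = 8.8919
Total = 9.5532


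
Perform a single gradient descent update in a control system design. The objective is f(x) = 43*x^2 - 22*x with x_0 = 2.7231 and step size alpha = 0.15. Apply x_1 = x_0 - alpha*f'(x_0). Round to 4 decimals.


We compute the gradient at x_0 and apply the update.
f'(x) = 86*x - 22
f'(2.7231) = 86*2.7231 - 22 = 212.1866
x_1 = 2.7231 - 0.15*212.1866 = -29.1049


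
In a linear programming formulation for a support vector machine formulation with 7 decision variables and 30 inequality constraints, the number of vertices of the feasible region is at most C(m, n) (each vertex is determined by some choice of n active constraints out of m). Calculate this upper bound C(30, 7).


Each vertex corresponds to some choice of n active constraints out of m, so the number of vertices is at most C(m, n) = m! / (n!(m-n)!).
m = 30, n = 7
Numerator: 30 * 29 * 28 * 27 * 26 * 25 * 24
Denominator: 7! = 5040
C(30, 7) = 2035800


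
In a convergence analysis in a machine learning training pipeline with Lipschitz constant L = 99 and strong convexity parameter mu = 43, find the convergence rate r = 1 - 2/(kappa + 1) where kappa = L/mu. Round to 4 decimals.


Step 1: Compute the condition number.
kappa = L/mu = 99/43 = 2.3023
Step 2: Compute the convergence rate.
r = 1 - 2/(kappa + 1) = 1 - 2*mu/(L + mu) = (L - mu)/(L + mu) = 56/142 = 0.3944


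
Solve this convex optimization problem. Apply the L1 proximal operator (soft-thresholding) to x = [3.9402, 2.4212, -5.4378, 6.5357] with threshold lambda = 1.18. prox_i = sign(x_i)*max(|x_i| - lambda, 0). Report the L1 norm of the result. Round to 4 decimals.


Soft-thresholding with lambda = 1.18:
prox(3.9402) = sign(3.9402)*max(|3.9402| - 1.18, 0) = 2.7602
prox(2.4212) = sign(2.4212)*max(|2.4212| - 1.18, 0) = 1.2412
prox(-5.4378) = sign(-5.4378)*max(|-5.4378| - 1.18, 0) = -4.2578
prox(6.5357) = sign(6.5357)*max(|6.5357| - 1.18, 0) = 5.3557
prox(x) = [2.7602, 1.2412, -4.2578, 5.3557]
||prox(x)||_1 = 2.7602 + 1.2412 + 4.2578 + 5.3557 = 13.6149


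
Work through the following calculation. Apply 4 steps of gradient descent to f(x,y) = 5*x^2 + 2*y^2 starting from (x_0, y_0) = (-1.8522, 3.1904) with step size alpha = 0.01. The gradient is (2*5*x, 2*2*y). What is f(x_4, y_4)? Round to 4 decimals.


Gradient descent on f(x,y) = 5*x^2 + 2*y^2.
Starting point: (-1.8522, 3.1904), alpha = 0.01
Step 1: grad_x = 2*5*-1.8522 = -18.522, grad_y = 2*2*3.1904 = 12.7616
  x_1 = -1.8522 - 0.01*-18.522 = -1.667
  y_1 = 3.1904 - 0.01*12.7616 = 3.0628
Step 2: grad_x = 2*5*-1.667 = -16.6698, grad_y = 2*2*3.0628 = 12.2511
  x_2 = -1.667 - 0.01*-16.6698 = -1.5003
  y_2 = 3.0628 - 0.01*12.2511 = 2.9403
Step 3: grad_x = 2*5*-1.5003 = -15.0028, grad_y = 2*2*2.9403 = 11.7611
  x_3 = -1.5003 - 0.01*-15.0028 = -1.3503
  y_3 = 2.9403 - 0.01*11.7611 = 2.8227
Step 4: grad_x = 2*5*-1.3503 = -13.5025, grad_y = 2*2*2.8227 = 11.2906
  x_4 = -1.3503 - 0.01*-13.5025 = -1.2152
  y_4 = 2.8227 - 0.01*11.2906 = 2.7098
f(-1.2152, 2.7098) = 5*(-1.2152)^2 + 2*2.7098^2 = 22.0694


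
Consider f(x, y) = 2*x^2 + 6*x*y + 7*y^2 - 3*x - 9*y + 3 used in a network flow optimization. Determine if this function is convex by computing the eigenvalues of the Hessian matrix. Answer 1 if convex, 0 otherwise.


The Hessian of f(x,y) = 2*x^2 + 6*x*y + 7*y^2 - 3*x - 9*y + 3 is:
H = [[4, 6], [6, 14]]
Trace = 4 + 14 = 18
Determinant = 4*14 - (6)^2 = 20
Discriminant = (18)^2 - 4*20 = 244.0
Eigenvalues: lambda_1 = 1.1898, lambda_2 = 16.8102
The function is convex.

1


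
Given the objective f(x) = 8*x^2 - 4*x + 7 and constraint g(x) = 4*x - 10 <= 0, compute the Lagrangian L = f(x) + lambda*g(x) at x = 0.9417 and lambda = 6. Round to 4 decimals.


Step 1: Evaluate f(x).
f(0.9417) = 8*0.9417^2 - 4*0.9417 + 7 = 10.3276
Step 2: Evaluate g(x).
g(0.9417) = 4*0.9417 - 10 = -6.2332
Step 3: Compute Lagrangian.
L = 10.3276 + 6*-6.2332 = -27.0716


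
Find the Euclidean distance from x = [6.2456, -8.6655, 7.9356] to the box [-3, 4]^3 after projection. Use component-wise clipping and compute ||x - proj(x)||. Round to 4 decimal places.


Project each component onto [-3, 4].
clip(6.2456) = 4.0, clip(-8.6655) = -3.0, clip(7.9356) = 4.0
Projection = [4.0, -3.0, 4.0]
Squared diffs: [5.0427, 32.0979, 15.4889]
Distance = sqrt(52.6295) = 7.2546


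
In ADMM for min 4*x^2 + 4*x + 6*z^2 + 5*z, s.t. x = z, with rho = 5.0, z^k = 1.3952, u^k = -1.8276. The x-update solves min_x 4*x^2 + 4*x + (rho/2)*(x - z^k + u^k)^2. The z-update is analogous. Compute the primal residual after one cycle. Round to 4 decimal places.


ADMM iteration with rho = 5.0, z^k = 1.3952, u^k = -1.8276
Step 1: x-update.
Minimize 4*x^2 + 4*x + (5.0/2)*(x - 1.3952 - 1.8276)^2
FOC: (2*4 + 5.0)*x = -4 + 5.0*(1.3952 + 1.8276)
x^{k+1} = 0.9318
Step 2: z-update.
Minimize 6*z^2 + 5*z + (5.0/2)*(0.9318 - z - 1.8276)^2
FOC: (2*6 + 5.0)*z = -5 + 5.0*(0.9318 - 1.8276)
z^{k+1} = -0.5576
Step 3: u-update.
u^{k+1} = -1.8276 + 0.9318 + 0.5576 = -0.3382
Step 4: Primal residual = |0.9318 + 0.5576| = 1.4894


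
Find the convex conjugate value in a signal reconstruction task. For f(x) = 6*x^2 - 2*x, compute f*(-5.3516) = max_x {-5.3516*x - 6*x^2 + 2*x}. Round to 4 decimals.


f*(y) = sup_x {y*x - a*x^2 - b*x} = sup_x {(y-b)*x - a*x^2}
FOC: (y - b) - 2a*x = 0 => x* = (y - b)/(2a)
x* = (-5.3516 + 2)/(2*6) = -0.2793
f*(-5.3516) = (y-b)^2/(4a) = (-5.3516 + 2)^2/(4*6)
= 11.2332/24 = 0.4681


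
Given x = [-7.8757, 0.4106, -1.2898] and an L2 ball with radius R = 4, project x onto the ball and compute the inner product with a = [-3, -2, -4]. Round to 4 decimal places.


Step 1: Compute ||x|| (intermediates to 6 decimals).
||x|| = sqrt((-7.8757)^2 + 0.4106^2 + (-1.2898)^2) = 7.991172
Step 2: Project.
Since ||x|| > R, scale = R/||x|| = 4/7.991172 = 0.500552, proj(x) = scale * x
proj(x) = [-3.942197, 0.205527, -0.645612]
Step 3: Dot product.
a^T * proj(x) = -3*(-3.942197) - 2*0.205527 - 4*(-0.645612) = 13.998


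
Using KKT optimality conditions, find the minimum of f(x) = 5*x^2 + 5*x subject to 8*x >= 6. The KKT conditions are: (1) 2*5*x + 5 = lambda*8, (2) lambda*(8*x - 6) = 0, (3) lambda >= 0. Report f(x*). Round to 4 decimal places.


Step 1: Try lambda = 0 (constraint inactive).
x_unc = -5/(2*5) = -0.5
Check: 8*-0.5 = -4.0 < 6 -- violated!
Step 2: Constraint must be active: 8*x = 6
x* = 6/8 = 0.75
lambda = (2*5*0.75 + 5)/8 = 1.5625
Step 3: Compute optimal value.
f(x*) = 5*0.75^2 + 5*0.75 = 6.5625


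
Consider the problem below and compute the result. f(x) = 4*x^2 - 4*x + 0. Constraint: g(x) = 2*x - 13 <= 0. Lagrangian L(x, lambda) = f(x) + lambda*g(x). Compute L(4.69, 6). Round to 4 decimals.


Step 1: Evaluate f(x).
f(4.69) = 4*4.69^2 - 4*4.69 + 0 = 69.2244
Step 2: Evaluate g(x).
g(4.69) = 2*4.69 - 13 = -3.62
Step 3: Compute Lagrangian.
L = 69.2244 + 6*-3.62 = 47.5044


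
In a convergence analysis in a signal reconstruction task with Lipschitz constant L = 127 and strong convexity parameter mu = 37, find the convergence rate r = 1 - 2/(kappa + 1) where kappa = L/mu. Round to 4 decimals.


Step 1: Compute the condition number.
kappa = L/mu = 127/37 = 3.4324
Step 2: Compute the convergence rate.
r = 1 - 2/(kappa + 1) = 1 - 2*mu/(L + mu) = (L - mu)/(L + mu) = 90/164 = 0.5488


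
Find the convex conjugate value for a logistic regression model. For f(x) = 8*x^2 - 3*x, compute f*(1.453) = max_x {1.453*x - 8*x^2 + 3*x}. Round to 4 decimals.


f*(y) = sup_x {y*x - a*x^2 - b*x} = sup_x {(y-b)*x - a*x^2}
FOC: (y - b) - 2a*x = 0 => x* = (y - b)/(2a)
x* = (1.453 + 3)/(2*8) = 0.2783
f*(1.453) = (y-b)^2/(4a) = (1.453 + 3)^2/(4*8)
= 19.8292/32 = 0.6197


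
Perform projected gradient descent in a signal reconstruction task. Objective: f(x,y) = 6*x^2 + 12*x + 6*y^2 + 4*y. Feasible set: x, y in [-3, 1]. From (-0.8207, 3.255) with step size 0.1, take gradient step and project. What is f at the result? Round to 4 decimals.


Step 1: Compute gradient at (-0.8207, 3.255).
grad_x = 2*6*-0.8207 + 12 = 2.1516
grad_y = 2*6*3.255 + 4 = 43.06
Step 2: Gradient step.
x_raw = -0.8207 - 0.1*2.1516 = -1.0359
y_raw = 3.255 - 0.1*43.06 = -1.051
Step 3: Project onto [-3, 1].
x_proj = clip(-1.0359) = -1.0359
y_proj = clip(-1.051) = -1.051
Step 4: Evaluate f.
f(-1.0359, -1.051) = -3.5687


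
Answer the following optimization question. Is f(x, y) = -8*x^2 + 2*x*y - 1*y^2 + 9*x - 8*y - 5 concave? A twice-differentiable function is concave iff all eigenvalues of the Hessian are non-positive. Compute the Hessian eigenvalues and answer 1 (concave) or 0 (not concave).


The Hessian of f(x,y) = -8*x^2 + 2*x*y - 1*y^2 + 9*x - 8*y - 5 is:
H = [[-16, 2], [2, -2]]
Trace = -16 - 2 = -18
Determinant = -16*-2 - (2)^2 = 28
Discriminant = (-18)^2 - 4*28 = 212.0
Eigenvalues: lambda_1 = -16.2801, lambda_2 = -1.7199
The function is concave.

1


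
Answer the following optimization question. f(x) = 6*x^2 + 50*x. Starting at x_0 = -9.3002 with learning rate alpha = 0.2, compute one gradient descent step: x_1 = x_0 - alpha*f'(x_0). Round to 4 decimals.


We compute the gradient at x_0 and apply the update.
f'(x) = 12*x + 50
f'(-9.3002) = 12*-9.3002 + 50 = -61.6024
x_1 = -9.3002 - 0.2*-61.6024 = 3.0203


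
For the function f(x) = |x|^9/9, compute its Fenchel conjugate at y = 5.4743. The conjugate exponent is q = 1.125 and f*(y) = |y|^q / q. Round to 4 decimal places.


The conjugate exponent q satisfies 1/p + 1/q = 1.
p = 9, so q = 9/(9 - 1) = 1.125
|y|^q = 5.4743^1.125 = 6.7705
f*(5.4743) = 6.7705 / 1.125 = 6.0182


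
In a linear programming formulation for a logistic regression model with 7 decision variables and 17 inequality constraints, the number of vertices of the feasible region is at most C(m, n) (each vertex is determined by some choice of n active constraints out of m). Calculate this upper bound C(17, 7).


Each vertex corresponds to some choice of n active constraints out of m, so the number of vertices is at most C(m, n) = m! / (n!(m-n)!).
m = 17, n = 7
Numerator: 17 * 16 * 15 * 14 * 13 * 12 * 11
Denominator: 7! = 5040
C(17, 7) = 19448


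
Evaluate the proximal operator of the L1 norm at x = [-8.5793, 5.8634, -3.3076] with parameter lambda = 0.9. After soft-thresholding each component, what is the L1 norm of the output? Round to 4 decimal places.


Soft-thresholding with lambda = 0.9:
prox(-8.5793) = sign(-8.5793)*max(|-8.5793| - 0.9, 0) = -7.6793
prox(5.8634) = sign(5.8634)*max(|5.8634| - 0.9, 0) = 4.9634
prox(-3.3076) = sign(-3.3076)*max(|-3.3076| - 0.9, 0) = -2.4076
prox(x) = [-7.6793, 4.9634, -2.4076]
||prox(x)||_1 = 7.6793 + 4.9634 + 2.4076 = 15.0503


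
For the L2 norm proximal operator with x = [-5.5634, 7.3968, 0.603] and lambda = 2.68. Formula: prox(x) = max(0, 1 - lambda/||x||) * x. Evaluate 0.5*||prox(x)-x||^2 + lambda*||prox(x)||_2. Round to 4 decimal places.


Step 1: Compute ||x||.
||x|| = 9.2751
Step 2: Compute scaling factor.
scale = max(0, 1 - 2.68/9.2751) = 0.7111
Step 3: prox(x) = [-3.9559, 5.2595, 0.4288]
||prox(x)|| = 6.5951
Step 4: Proximal objective.
0.5*||prox-x||^2 = 3.5912
lambda*||prox|| = 17.6749
Total = 21.2661


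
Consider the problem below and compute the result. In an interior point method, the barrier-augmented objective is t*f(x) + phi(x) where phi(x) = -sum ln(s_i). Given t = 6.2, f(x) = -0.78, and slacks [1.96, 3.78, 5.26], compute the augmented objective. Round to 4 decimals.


Step 1: Compute log-barrier.
ln values: [0.6729, 1.3297, 1.6601]
phi = -(0.6729 + 1.3297 + 1.6601) = -3.6628
Step 2: Compute augmented objective.
t*f(x) = 6.2*-0.78 = -4.836
Total = -4.836 - 3.6628 = -8.4988


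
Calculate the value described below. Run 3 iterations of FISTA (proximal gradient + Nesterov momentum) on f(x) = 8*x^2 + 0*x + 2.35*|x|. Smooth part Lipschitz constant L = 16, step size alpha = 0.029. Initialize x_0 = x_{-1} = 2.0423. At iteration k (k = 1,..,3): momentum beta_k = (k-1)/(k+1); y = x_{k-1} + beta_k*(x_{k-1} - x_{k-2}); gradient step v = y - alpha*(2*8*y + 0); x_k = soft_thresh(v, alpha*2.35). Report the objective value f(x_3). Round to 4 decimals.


FISTA on f(x) = 8*x^2 + 0*x + 2.35*|x|
L = 16, alpha = 0.029
Iteration 1: beta = 0.0, y = 2.0423 + 0.0*(2.0423 - 2.0423) = 2.0423
  grad(y) = 32.6768, v = y - alpha*grad = 1.0947
  prox(v) = soft_thresh(1.0947, 0.0682) = 1.0265
Iteration 2: beta = 0.3333, y = 1.0265 + 0.3333*(1.0265 - 2.0423) = 0.6879
  grad(y) = 11.0069, v = y - alpha*grad = 0.3687
  prox(v) = soft_thresh(0.3687, 0.0682) = 0.3006
Iteration 3: beta = 0.5, y = 0.3006 + 0.5*(0.3006 - 1.0265) = -0.0624
  grad(y) = -0.9982, v = y - alpha*grad = -0.0334
  prox(v) = soft_thresh(-0.0334, 0.0682) = 0.0
f(x_3) = 8*0.0^2 + 0*0.0 + 2.35*|0.0| = 0.0


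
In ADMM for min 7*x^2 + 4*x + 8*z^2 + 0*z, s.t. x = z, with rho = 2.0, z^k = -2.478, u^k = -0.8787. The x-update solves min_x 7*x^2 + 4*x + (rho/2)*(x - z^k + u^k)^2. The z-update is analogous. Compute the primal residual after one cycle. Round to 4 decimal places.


ADMM iteration with rho = 2.0, z^k = -2.478, u^k = -0.8787
Step 1: x-update.
Minimize 7*x^2 + 4*x + (2.0/2)*(x + 2.478 - 0.8787)^2
FOC: (2*7 + 2.0)*x = -4 + 2.0*(-2.478 + 0.8787)
x^{k+1} = -0.4499
Step 2: z-update.
Minimize 8*z^2 + 0*z + (2.0/2)*(-0.4499 - z - 0.8787)^2
FOC: (2*8 + 2.0)*z = 0 + 2.0*(-0.4499 - 0.8787)
z^{k+1} = -0.1476
Step 3: u-update.
u^{k+1} = -0.8787 - 0.4499 + 0.1476 = -1.181
Step 4: Primal residual = |-0.4499 + 0.1476| = 0.3023


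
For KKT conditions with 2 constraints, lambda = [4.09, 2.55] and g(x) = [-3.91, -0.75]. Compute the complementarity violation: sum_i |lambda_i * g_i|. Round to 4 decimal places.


KKT complementary slackness check:
lambda_1 * g_1 = 4.09 * -3.91 = -15.9919
lambda_2 * g_2 = 2.55 * -0.75 = -1.9125
Total violation = 15.9919 + 1.9125 = 17.9044


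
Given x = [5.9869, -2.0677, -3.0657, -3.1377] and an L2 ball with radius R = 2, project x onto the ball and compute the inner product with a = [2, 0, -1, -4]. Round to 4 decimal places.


Step 1: Compute ||x|| (intermediates to 6 decimals).
||x|| = sqrt(5.9869^2 + (-2.0677)^2 + (-3.0657)^2 + (-3.1377)^2) = 7.704676
Step 2: Project.
Since ||x|| > R, scale = R/||x|| = 2/7.704676 = 0.259583, proj(x) = scale * x
proj(x) = [1.554097, -0.53674, -0.795804, -0.814494]
Step 3: Dot product.
a^T * proj(x) = 2*1.554097 + 0*(-0.53674) - 1*(-0.795804) - 4*(-0.814494) = 7.162


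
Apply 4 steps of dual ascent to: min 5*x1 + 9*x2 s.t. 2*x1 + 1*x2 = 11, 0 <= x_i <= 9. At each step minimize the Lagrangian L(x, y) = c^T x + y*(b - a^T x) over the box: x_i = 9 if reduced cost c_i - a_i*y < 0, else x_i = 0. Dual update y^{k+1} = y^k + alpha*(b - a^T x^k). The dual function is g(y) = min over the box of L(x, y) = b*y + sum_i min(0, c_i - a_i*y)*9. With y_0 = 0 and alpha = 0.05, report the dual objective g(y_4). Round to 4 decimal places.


Dual ascent for LP: min 5*x1 + 9*x2, 2*x1 + 1*x2 = 11, 0 <= x_i <= 9
Step 1: y^k = 0.0, reduced costs: (5.0, 9.0)
  x^k = (0.0, 0.0), subgradient = b - a^T x = 11.0
  y^{k+1} = 0.0 + 0.05*11.0 = 0.55
Step 2: y^k = 0.55, reduced costs: (3.9, 8.45)
  x^k = (0.0, 0.0), subgradient = b - a^T x = 11.0
  y^{k+1} = 0.55 + 0.05*11.0 = 1.1
Step 3: y^k = 1.1, reduced costs: (2.8, 7.9)
  x^k = (0.0, 0.0), subgradient = b - a^T x = 11.0
  y^{k+1} = 1.1 + 0.05*11.0 = 1.65
Step 4: y^k = 1.65, reduced costs: (1.7, 7.35)
  x^k = (0.0, 0.0), subgradient = b - a^T x = 11.0
  y^{k+1} = 1.65 + 0.05*11.0 = 2.2
Dual objective at y_4 = 2.2: reduced costs (0.6, 6.8), box minimizer x = (0.0, 0.0)
g(y_4) = b*y + (c1 - a1*y)*x1 + (c2 - a2*y)*x2 = 11*2.2 + 0.6*0.0 + 6.8*0.0 = 24.2 + 0.0 + 0.0 = 24.2


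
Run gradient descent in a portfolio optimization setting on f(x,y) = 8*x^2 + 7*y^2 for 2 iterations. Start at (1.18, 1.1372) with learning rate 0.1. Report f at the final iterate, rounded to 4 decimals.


Gradient descent on f(x,y) = 8*x^2 + 7*y^2.
Starting point: (1.18, 1.1372), alpha = 0.1
Step 1: grad_x = 2*8*1.18 = 18.88, grad_y = 2*7*1.1372 = 15.9208
  x_1 = 1.18 - 0.1*18.88 = -0.708
  y_1 = 1.1372 - 0.1*15.9208 = -0.4549
Step 2: grad_x = 2*8*-0.708 = -11.328, grad_y = 2*7*-0.4549 = -6.3683
  x_2 = -0.708 - 0.1*-11.328 = 0.4248
  y_2 = -0.4549 - 0.1*-6.3683 = 0.182
f(0.4248, 0.182) = 8*0.4248^2 + 7*0.182^2 = 1.6754


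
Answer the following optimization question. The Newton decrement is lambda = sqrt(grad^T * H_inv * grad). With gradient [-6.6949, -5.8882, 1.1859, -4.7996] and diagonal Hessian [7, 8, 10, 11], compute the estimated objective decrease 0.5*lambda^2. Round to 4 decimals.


Step 1: H is diagonal, so H^(-1) * g = [-0.9564, -0.736, 0.1186, -0.4363].
Step 2: g^T H^(-1) g = sum_i g_i^2 / H_ii
  = (-6.6949)^2/7 + (-5.8882)^2/8 + (1.1859)^2/10 + (-4.7996)^2/11
  = 6.4031 + 4.3339 + 0.1406 + 2.0942 = 12.9718
Step 3: Objective decrease = 0.5 * g^T H^(-1) g = 6.4859


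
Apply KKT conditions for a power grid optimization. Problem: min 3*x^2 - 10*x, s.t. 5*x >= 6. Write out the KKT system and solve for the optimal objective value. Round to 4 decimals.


Step 1: Try lambda = 0 (constraint inactive).
Stationarity: 2*3*x - 10 = 0
x* = 10/(2*3) = 5/3 = 1.6667 (rounded; the exact value 5/3 is used below)
Check constraint: 5*1.6667 = 8.3335 >= 6 -- satisfied.
Step 2: Compute optimal value.
f(x*) = 3*(5/3)^2 - 10*(5/3) = -8.3333


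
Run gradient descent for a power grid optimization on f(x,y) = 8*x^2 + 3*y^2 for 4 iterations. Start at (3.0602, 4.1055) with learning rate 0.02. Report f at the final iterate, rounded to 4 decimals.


Gradient descent on f(x,y) = 8*x^2 + 3*y^2.
Starting point: (3.0602, 4.1055), alpha = 0.02
Step 1: grad_x = 2*8*3.0602 = 48.9632, grad_y = 2*3*4.1055 = 24.633
  x_1 = 3.0602 - 0.02*48.9632 = 2.0809
  y_1 = 4.1055 - 0.02*24.633 = 3.6128
Step 2: grad_x = 2*8*2.0809 = 33.295, grad_y = 2*3*3.6128 = 21.677
  x_2 = 2.0809 - 0.02*33.295 = 1.415
  y_2 = 3.6128 - 0.02*21.677 = 3.1793
Step 3: grad_x = 2*8*1.415 = 22.6406, grad_y = 2*3*3.1793 = 19.0758
  x_3 = 1.415 - 0.02*22.6406 = 0.9622
  y_3 = 3.1793 - 0.02*19.0758 = 2.7978
Step 4: grad_x = 2*8*0.9622 = 15.3956, grad_y = 2*3*2.7978 = 16.7867
  x_4 = 0.9622 - 0.02*15.3956 = 0.6543
  y_4 = 2.7978 - 0.02*16.7867 = 2.462
f(0.6543, 2.462) = 8*0.6543^2 + 3*2.462^2 = 21.6101


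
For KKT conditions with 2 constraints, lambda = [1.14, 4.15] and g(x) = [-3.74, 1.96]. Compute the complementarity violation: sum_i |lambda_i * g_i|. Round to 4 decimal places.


KKT complementary slackness check:
lambda_1 * g_1 = 1.14 * -3.74 = -4.2636
lambda_2 * g_2 = 4.15 * 1.96 = 8.134
Total violation = 4.2636 + 8.134 = 12.3976


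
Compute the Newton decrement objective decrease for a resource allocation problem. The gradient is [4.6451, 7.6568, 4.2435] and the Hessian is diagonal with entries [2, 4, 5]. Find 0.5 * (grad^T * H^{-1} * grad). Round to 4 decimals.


Step 1: H is diagonal, so H^(-1) * g = [2.3226, 1.9142, 0.8487].
Step 2: g^T H^(-1) g = sum_i g_i^2 / H_ii
  = (4.6451)^2/2 + (7.6568)^2/4 + (4.2435)^2/5
  = 10.7885 + 14.6566 + 3.6015 = 29.0466
Step 3: Objective decrease = 0.5 * g^T H^(-1) g = 14.5233


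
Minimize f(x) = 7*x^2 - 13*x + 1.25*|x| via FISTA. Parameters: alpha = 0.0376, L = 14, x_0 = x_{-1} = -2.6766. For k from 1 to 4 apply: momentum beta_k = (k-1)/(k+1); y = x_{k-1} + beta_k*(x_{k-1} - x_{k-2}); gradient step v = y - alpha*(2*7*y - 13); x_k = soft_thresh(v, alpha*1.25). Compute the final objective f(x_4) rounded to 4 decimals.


FISTA on f(x) = 7*x^2 - 13*x + 1.25*|x|
L = 14, alpha = 0.0376
Iteration 1: beta = 0.0, y = -2.6766 + 0.0*(-2.6766 + 2.6766) = -2.6766
  grad(y) = -50.4724, v = y - alpha*grad = -0.7788
  prox(v) = soft_thresh(-0.7788, 0.047) = -0.7318
Iteration 2: beta = 0.3333, y = -0.7318 + 0.3333*(-0.7318 + 2.6766) = -0.0836
  grad(y) = -14.1702, v = y - alpha*grad = 0.4492
  prox(v) = soft_thresh(0.4492, 0.047) = 0.4022
Iteration 3: beta = 0.5, y = 0.4022 + 0.5*(0.4022 + 0.7318) = 0.9692
  grad(y) = 0.5694, v = y - alpha*grad = 0.9478
  prox(v) = soft_thresh(0.9478, 0.047) = 0.9008
Iteration 4: beta = 0.6, y = 0.9008 + 0.6*(0.9008 - 0.4022) = 1.2
  grad(y) = 3.8, v = y - alpha*grad = 1.0571
  prox(v) = soft_thresh(1.0571, 0.047) = 1.0101
f(x_4) = 7*1.0101^2 - 13*1.0101 + 1.25*|1.0101| = -4.7265


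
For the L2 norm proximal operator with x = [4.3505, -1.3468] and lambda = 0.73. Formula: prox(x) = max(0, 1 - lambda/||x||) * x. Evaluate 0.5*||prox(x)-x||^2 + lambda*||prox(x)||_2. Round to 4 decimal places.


Step 1: Compute ||x||.
||x|| = 4.5542
Step 2: Compute scaling factor.
scale = max(0, 1 - 0.73/4.5542) = 0.8397
Step 3: prox(x) = [3.6532, -1.1309]
||prox(x)|| = 3.8242
Step 4: Proximal objective.
0.5*||prox-x||^2 = 0.2665
lambda*||prox|| = 2.7917
Total = 3.0581


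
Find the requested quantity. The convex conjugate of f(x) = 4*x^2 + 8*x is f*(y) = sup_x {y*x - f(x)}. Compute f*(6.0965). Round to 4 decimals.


f*(y) = sup_x {y*x - a*x^2 - b*x} = sup_x {(y-b)*x - a*x^2}
FOC: (y - b) - 2a*x = 0 => x* = (y - b)/(2a)
x* = (6.0965 - 8)/(2*4) = -0.2379
f*(6.0965) = (y-b)^2/(4a) = (6.0965 - 8)^2/(4*4)
= 3.6233/16 = 0.2265


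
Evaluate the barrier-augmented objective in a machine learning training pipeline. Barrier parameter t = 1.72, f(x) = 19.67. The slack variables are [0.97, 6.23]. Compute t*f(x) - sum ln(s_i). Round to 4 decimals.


Step 1: Compute log-barrier.
ln values: [-0.0305, 1.8294]
phi = -(-0.0305 + 1.8294) = -1.7989
Step 2: Compute augmented objective.
t*f(x) = 1.72*19.67 = 33.8324
Total = 33.8324 - 1.7989 = 32.0335


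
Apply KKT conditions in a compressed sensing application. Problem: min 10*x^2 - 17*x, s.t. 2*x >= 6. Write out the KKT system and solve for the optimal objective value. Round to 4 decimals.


Step 1: Try lambda = 0 (constraint inactive).
x_unc = 17/(2*10) = 0.85
Check: 2*0.85 = 1.7 < 6 -- violated!
Step 2: Constraint must be active: 2*x = 6
x* = 6/2 = 3.0
lambda = (2*10*3.0 - 17)/2 = 21.5
Step 3: Compute optimal value.
f(x*) = 10*3.0^2 - 17*3.0 = 39.0


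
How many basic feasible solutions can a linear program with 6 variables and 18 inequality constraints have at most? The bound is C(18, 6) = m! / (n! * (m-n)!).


Each vertex corresponds to some choice of n active constraints out of m, so the number of vertices is at most C(m, n) = m! / (n!(m-n)!).
m = 18, n = 6
Numerator: 18 * 17 * 16 * 15 * 14 * 13
Denominator: 6! = 720
C(18, 6) = 18564


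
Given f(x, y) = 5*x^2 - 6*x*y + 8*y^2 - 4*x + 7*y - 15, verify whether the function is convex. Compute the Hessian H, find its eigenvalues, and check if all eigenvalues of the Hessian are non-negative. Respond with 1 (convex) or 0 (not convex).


The Hessian of f(x,y) = 5*x^2 - 6*x*y + 8*y^2 - 4*x + 7*y - 15 is:
H = [[10, -6], [-6, 16]]
Trace = 10 + 16 = 26
Determinant = 10*16 - (-6)^2 = 124
Discriminant = (26)^2 - 4*124 = 180.0
Eigenvalues: lambda_1 = 6.2918, lambda_2 = 19.7082
The function is convex.

1


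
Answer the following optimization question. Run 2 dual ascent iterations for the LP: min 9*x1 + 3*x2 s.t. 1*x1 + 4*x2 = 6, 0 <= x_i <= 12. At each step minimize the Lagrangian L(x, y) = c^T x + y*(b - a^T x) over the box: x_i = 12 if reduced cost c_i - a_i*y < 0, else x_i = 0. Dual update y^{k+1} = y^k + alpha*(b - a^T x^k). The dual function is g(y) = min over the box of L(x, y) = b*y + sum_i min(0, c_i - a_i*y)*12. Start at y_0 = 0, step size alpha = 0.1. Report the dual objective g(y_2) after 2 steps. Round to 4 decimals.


Dual ascent for LP: min 9*x1 + 3*x2, 1*x1 + 4*x2 = 6, 0 <= x_i <= 12
Step 1: y^k = 0.0, reduced costs: (9.0, 3.0)
  x^k = (0.0, 0.0), subgradient = b - a^T x = 6.0
  y^{k+1} = 0.0 + 0.1*6.0 = 0.6
Step 2: y^k = 0.6, reduced costs: (8.4, 0.6)
  x^k = (0.0, 0.0), subgradient = b - a^T x = 6.0
  y^{k+1} = 0.6 + 0.1*6.0 = 1.2
Dual objective at y_2 = 1.2: reduced costs (7.8, -1.8), box minimizer x = (0.0, 12.0)
g(y_2) = b*y + (c1 - a1*y)*x1 + (c2 - a2*y)*x2 = 6*1.2 + 7.8*0.0 + (-1.8)*12.0 = 7.2 + 0.0 - 21.6 = -14.4


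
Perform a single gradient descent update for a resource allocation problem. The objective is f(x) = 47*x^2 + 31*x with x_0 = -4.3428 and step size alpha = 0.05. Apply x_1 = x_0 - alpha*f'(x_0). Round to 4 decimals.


We compute the gradient at x_0 and apply the update.
f'(x) = 94*x + 31
f'(-4.3428) = 94*-4.3428 + 31 = -377.2232
x_1 = -4.3428 - 0.05*-377.2232 = 14.5184


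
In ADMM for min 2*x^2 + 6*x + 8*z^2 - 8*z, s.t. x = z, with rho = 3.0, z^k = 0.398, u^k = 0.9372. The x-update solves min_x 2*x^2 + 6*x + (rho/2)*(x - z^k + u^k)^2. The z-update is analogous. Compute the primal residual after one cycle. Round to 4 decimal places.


ADMM iteration with rho = 3.0, z^k = 0.398, u^k = 0.9372
Step 1: x-update.
Minimize 2*x^2 + 6*x + (3.0/2)*(x - 0.398 + 0.9372)^2
FOC: (2*2 + 3.0)*x = -6 + 3.0*(0.398 - 0.9372)
x^{k+1} = -1.0882
Step 2: z-update.
Minimize 8*z^2 - 8*z + (3.0/2)*(-1.0882 - z + 0.9372)^2
FOC: (2*8 + 3.0)*z = 8 + 3.0*(-1.0882 + 0.9372)
z^{k+1} = 0.3972
Step 3: u-update.
u^{k+1} = 0.9372 - 1.0882 - 0.3972 = -0.5482
Step 4: Primal residual = |-1.0882 - 0.3972| = 1.4854


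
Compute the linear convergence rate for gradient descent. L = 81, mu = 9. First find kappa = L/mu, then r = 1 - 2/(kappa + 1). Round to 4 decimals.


Step 1: Compute the condition number.
kappa = L/mu = 81/9 = 9.0
Step 2: Compute the convergence rate.
r = 1 - 2/(kappa + 1) = 1 - 2*mu/(L + mu) = (L - mu)/(L + mu) = 72/90 = 0.8


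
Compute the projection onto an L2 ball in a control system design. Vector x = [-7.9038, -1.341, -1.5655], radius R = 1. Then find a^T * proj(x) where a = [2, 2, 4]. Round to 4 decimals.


Step 1: Compute ||x|| (intermediates to 6 decimals).
||x|| = sqrt((-7.9038)^2 + (-1.341)^2 + (-1.5655)^2) = 8.168178
Step 2: Project.
Since ||x|| > R, scale = R/||x|| = 1/8.168178 = 0.122426, proj(x) = scale * x
proj(x) = [-0.967631, -0.164173, -0.191658]
Step 3: Dot product.
a^T * proj(x) = 2*(-0.967631) + 2*(-0.164173) + 4*(-0.191658) = -3.0302


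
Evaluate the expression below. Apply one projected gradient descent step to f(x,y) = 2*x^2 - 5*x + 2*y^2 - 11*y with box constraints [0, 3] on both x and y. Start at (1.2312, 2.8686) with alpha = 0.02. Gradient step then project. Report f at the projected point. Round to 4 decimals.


Step 1: Compute gradient at (1.2312, 2.8686).
grad_x = 2*2*1.2312 - 5 = -0.0752
grad_y = 2*2*2.8686 - 11 = 0.4744
Step 2: Gradient step.
x_raw = 1.2312 - 0.02*-0.0752 = 1.2327
y_raw = 2.8686 - 0.02*0.4744 = 2.8591
Step 3: Project onto [0, 3].
x_proj = clip(1.2327) = 1.2327
y_proj = clip(2.8591) = 2.8591
Step 4: Evaluate f.
f(1.2327, 2.8591) = -18.2256


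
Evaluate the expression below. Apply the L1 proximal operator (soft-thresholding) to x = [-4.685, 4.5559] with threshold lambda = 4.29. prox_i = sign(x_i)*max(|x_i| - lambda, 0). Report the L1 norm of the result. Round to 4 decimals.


Soft-thresholding with lambda = 4.29:
prox(-4.685) = sign(-4.685)*max(|-4.685| - 4.29, 0) = -0.395
prox(4.5559) = sign(4.5559)*max(|4.5559| - 4.29, 0) = 0.2659
prox(x) = [-0.395, 0.2659]
||prox(x)||_1 = 0.395 + 0.2659 = 0.6609


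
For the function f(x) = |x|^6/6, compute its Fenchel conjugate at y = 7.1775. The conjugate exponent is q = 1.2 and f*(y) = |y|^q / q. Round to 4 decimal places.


The conjugate exponent q satisfies 1/p + 1/q = 1.
p = 6, so q = 6/(6 - 1) = 1.2
|y|^q = 7.1775^1.2 = 10.6455
f*(7.1775) = 10.6455 / 1.2 = 8.8713


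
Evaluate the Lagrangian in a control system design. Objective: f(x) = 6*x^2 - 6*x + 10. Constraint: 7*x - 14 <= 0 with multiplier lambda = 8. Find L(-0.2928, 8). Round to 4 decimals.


Step 1: Evaluate f(x).
f(-0.2928) = 6*(-0.2928)^2 - 6*(-0.2928) + 10 = 12.2712
Step 2: Evaluate g(x).
g(-0.2928) = 7*-0.2928 - 14 = -16.0496
Step 3: Compute Lagrangian.
L = 12.2712 + 8*-16.0496 = -116.1256


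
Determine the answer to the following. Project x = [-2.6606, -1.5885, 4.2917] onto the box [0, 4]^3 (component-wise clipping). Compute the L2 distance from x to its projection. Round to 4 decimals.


Project each component onto [0, 4].
clip(-2.6606) = 0.0, clip(-1.5885) = 0.0, clip(4.2917) = 4.0
Projection = [0.0, 0.0, 4.0]
Squared diffs: [7.0788, 2.5233, 0.0851]
Distance = sqrt(9.6872) = 3.1124


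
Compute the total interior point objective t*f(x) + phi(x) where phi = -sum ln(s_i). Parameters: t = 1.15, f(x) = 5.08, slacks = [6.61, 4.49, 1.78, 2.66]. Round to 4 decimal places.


Step 1: Compute log-barrier.
ln values: [1.8886, 1.5019, 0.5766, 0.9783]
phi = -(1.8886 + 1.5019 + 0.5766 + 0.9783) = -4.9454
Step 2: Compute augmented objective.
t*f(x) = 1.15*5.08 = 5.842
Total = 5.842 - 4.9454 = 0.8966


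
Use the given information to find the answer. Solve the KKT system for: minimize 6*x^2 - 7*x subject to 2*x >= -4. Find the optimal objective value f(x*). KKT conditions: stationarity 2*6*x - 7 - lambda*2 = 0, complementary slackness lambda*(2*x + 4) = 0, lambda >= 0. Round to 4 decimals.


Step 1: Try lambda = 0 (constraint inactive).
Stationarity: 2*6*x - 7 = 0
x* = 7/(2*6) = 7/12 = 0.5833 (rounded; the exact value 7/12 is used below)
Check constraint: 2*0.5833 = 1.1666 >= -4 -- satisfied.
Step 2: Compute optimal value.
f(x*) = 6*(7/12)^2 - 7*(7/12) = -2.0417
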